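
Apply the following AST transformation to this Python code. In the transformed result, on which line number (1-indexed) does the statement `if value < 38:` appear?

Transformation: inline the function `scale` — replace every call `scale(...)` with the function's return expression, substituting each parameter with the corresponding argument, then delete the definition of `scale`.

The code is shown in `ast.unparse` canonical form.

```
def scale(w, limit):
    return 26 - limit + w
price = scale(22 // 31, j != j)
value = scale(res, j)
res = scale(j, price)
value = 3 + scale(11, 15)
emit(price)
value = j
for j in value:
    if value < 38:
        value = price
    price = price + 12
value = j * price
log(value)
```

Transformed code:
price = 26 - (j != j) + 22 // 31
value = 26 - j + res
res = 26 - price + j
value = 3 + (26 - 15 + 11)
emit(price)
value = j
for j in value:
    if value < 38:
        value = price
    price = price + 12
value = j * price
log(value)

8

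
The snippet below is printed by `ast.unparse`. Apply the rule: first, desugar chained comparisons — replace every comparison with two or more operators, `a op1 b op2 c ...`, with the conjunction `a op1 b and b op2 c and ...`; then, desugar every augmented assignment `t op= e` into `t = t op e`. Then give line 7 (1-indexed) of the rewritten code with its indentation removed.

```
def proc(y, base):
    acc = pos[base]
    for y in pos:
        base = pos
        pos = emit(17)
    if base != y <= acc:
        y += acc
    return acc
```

Transformed code:
def proc(y, base):
    acc = pos[base]
    for y in pos:
        base = pos
        pos = emit(17)
    if base != y and y <= acc:
        y = y + acc
    return acc

y = y + acc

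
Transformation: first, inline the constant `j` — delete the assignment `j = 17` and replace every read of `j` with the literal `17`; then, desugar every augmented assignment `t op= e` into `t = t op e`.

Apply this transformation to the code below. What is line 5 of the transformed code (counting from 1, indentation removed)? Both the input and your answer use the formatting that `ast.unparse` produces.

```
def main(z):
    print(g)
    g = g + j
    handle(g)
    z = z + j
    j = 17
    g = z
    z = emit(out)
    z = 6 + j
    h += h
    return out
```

z = z + 17

Transformed code:
def main(z):
    print(g)
    g = g + 17
    handle(g)
    z = z + 17
    g = z
    z = emit(out)
    z = 6 + 17
    h = h + h
    return out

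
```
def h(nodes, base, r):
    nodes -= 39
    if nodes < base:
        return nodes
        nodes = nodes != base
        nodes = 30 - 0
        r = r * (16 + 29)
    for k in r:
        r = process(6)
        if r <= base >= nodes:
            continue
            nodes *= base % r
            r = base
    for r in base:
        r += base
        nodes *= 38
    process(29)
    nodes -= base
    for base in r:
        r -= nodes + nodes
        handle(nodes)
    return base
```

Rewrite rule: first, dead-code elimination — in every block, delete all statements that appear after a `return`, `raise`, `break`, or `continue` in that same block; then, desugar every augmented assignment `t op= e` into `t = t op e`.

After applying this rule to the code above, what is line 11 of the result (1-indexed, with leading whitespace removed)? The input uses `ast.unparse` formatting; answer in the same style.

Transformed code:
def h(nodes, base, r):
    nodes = nodes - 39
    if nodes < base:
        return nodes
    for k in r:
        r = process(6)
        if r <= base >= nodes:
            continue
    for r in base:
        r = r + base
        nodes = nodes * 38
    process(29)
    nodes = nodes - base
    for base in r:
        r = r - (nodes + nodes)
        handle(nodes)
    return base

nodes = nodes * 38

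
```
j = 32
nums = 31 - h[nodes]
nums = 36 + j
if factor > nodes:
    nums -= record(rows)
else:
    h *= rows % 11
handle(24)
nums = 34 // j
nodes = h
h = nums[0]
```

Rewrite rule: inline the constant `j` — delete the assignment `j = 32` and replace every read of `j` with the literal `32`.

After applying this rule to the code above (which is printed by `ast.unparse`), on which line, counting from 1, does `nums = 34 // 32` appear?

Transformed code:
nums = 31 - h[nodes]
nums = 36 + 32
if factor > nodes:
    nums -= record(rows)
else:
    h *= rows % 11
handle(24)
nums = 34 // 32
nodes = h
h = nums[0]

8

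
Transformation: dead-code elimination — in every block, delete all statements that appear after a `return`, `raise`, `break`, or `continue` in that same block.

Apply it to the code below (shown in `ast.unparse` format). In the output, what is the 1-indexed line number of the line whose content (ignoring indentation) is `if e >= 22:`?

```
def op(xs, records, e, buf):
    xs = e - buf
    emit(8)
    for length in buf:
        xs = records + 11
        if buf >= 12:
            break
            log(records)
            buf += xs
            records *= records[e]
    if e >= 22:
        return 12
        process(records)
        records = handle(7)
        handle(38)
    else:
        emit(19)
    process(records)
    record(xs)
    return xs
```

8

Transformed code:
def op(xs, records, e, buf):
    xs = e - buf
    emit(8)
    for length in buf:
        xs = records + 11
        if buf >= 12:
            break
    if e >= 22:
        return 12
    else:
        emit(19)
    process(records)
    record(xs)
    return xs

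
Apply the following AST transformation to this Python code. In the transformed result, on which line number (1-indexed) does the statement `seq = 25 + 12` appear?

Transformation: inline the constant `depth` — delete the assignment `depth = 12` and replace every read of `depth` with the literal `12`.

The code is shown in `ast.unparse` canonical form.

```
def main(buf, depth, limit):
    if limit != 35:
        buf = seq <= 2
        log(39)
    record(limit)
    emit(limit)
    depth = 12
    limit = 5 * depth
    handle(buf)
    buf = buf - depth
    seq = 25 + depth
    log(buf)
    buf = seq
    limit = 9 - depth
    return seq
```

Transformed code:
def main(buf, depth, limit):
    if limit != 35:
        buf = seq <= 2
        log(39)
    record(limit)
    emit(limit)
    limit = 5 * 12
    handle(buf)
    buf = buf - 12
    seq = 25 + 12
    log(buf)
    buf = seq
    limit = 9 - 12
    return seq

10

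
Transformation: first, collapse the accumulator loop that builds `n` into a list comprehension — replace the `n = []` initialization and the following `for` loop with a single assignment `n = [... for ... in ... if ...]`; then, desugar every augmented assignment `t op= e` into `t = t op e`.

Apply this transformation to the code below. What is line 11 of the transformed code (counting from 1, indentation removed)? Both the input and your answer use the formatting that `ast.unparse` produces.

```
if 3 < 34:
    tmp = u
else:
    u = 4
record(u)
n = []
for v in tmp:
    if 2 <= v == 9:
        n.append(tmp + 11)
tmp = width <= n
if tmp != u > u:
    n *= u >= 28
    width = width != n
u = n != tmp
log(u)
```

Transformed code:
if 3 < 34:
    tmp = u
else:
    u = 4
record(u)
n = [tmp + 11 for v in tmp if 2 <= v == 9]
tmp = width <= n
if tmp != u > u:
    n = n * (u >= 28)
    width = width != n
u = n != tmp
log(u)

u = n != tmp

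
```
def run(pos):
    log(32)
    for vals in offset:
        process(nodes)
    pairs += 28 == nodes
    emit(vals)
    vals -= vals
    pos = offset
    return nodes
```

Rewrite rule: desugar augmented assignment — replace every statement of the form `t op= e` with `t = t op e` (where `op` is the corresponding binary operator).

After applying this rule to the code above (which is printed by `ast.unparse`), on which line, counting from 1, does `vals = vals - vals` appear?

Transformed code:
def run(pos):
    log(32)
    for vals in offset:
        process(nodes)
    pairs = pairs + (28 == nodes)
    emit(vals)
    vals = vals - vals
    pos = offset
    return nodes

7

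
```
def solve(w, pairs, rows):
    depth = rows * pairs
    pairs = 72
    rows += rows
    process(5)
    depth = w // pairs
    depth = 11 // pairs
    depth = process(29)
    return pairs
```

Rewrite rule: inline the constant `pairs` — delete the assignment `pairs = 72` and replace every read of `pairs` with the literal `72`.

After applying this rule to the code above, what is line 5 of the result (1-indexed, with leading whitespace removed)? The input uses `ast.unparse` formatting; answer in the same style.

depth = w // 72

Transformed code:
def solve(w, pairs, rows):
    depth = rows * 72
    rows += rows
    process(5)
    depth = w // 72
    depth = 11 // 72
    depth = process(29)
    return 72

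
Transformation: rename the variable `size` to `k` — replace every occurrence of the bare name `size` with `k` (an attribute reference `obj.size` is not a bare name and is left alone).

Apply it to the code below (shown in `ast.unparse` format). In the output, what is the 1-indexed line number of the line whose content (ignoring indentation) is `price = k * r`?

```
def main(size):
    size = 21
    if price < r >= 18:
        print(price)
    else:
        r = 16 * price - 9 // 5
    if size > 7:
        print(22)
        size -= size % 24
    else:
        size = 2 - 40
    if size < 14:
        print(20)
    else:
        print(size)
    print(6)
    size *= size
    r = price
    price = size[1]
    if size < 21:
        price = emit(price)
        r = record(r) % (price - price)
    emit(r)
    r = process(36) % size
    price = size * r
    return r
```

25

Transformed code:
def main(k):
    k = 21
    if price < r >= 18:
        print(price)
    else:
        r = 16 * price - 9 // 5
    if k > 7:
        print(22)
        k -= k % 24
    else:
        k = 2 - 40
    if k < 14:
        print(20)
    else:
        print(k)
    print(6)
    k *= k
    r = price
    price = k[1]
    if k < 21:
        price = emit(price)
        r = record(r) % (price - price)
    emit(r)
    r = process(36) % k
    price = k * r
    return r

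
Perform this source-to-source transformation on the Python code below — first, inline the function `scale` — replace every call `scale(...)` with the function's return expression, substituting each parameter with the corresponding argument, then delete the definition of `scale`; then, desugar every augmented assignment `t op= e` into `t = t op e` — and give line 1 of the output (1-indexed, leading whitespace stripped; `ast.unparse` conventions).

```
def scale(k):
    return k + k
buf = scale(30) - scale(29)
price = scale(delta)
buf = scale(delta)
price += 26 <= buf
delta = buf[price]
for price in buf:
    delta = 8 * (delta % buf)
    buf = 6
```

Transformed code:
buf = 30 + 30 - (29 + 29)
price = delta + delta
buf = delta + delta
price = price + (26 <= buf)
delta = buf[price]
for price in buf:
    delta = 8 * (delta % buf)
    buf = 6

buf = 30 + 30 - (29 + 29)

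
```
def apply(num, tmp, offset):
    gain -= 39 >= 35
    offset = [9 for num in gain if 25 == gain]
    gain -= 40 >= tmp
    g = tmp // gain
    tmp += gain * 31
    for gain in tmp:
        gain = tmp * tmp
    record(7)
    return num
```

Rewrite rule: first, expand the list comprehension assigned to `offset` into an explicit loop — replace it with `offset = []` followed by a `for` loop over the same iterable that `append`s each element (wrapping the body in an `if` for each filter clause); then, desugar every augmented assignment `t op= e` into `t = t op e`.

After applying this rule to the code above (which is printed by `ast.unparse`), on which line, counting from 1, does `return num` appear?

13

Transformed code:
def apply(num, tmp, offset):
    gain = gain - (39 >= 35)
    offset = []
    for num in gain:
        if 25 == gain:
            offset.append(9)
    gain = gain - (40 >= tmp)
    g = tmp // gain
    tmp = tmp + gain * 31
    for gain in tmp:
        gain = tmp * tmp
    record(7)
    return num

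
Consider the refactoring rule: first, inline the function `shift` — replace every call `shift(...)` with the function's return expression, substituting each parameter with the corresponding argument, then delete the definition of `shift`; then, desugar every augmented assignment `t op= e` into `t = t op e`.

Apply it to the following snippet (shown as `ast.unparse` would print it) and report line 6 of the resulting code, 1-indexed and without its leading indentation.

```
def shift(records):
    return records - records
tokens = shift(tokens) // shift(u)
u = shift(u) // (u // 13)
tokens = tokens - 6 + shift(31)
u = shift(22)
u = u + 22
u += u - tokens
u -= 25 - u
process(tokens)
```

u = u + (u - tokens)

Transformed code:
tokens = (tokens - tokens) // (u - u)
u = (u - u) // (u // 13)
tokens = tokens - 6 + (31 - 31)
u = 22 - 22
u = u + 22
u = u + (u - tokens)
u = u - (25 - u)
process(tokens)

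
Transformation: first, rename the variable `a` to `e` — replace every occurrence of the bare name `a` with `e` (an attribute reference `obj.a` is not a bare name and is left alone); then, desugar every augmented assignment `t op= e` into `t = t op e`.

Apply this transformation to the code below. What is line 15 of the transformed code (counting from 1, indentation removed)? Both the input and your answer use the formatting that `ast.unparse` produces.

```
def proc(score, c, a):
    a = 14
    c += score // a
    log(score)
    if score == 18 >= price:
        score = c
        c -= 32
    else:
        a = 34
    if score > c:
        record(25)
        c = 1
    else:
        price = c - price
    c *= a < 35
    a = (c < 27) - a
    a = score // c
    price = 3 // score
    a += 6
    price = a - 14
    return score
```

Transformed code:
def proc(score, c, e):
    e = 14
    c = c + score // e
    log(score)
    if score == 18 >= price:
        score = c
        c = c - 32
    else:
        e = 34
    if score > c:
        record(25)
        c = 1
    else:
        price = c - price
    c = c * (e < 35)
    e = (c < 27) - e
    e = score // c
    price = 3 // score
    e = e + 6
    price = e - 14
    return score

c = c * (e < 35)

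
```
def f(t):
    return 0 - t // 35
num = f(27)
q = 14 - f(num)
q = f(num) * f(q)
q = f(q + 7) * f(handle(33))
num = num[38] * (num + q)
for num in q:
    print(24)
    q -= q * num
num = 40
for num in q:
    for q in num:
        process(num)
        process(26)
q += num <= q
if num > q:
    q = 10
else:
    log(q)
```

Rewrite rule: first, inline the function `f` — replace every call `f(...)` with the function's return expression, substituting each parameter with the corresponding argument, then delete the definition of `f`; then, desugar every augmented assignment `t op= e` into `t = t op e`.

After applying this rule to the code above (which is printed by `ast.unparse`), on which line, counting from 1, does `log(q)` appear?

18

Transformed code:
num = 0 - 27 // 35
q = 14 - (0 - num // 35)
q = (0 - num // 35) * (0 - q // 35)
q = (0 - (q + 7) // 35) * (0 - handle(33) // 35)
num = num[38] * (num + q)
for num in q:
    print(24)
    q = q - q * num
num = 40
for num in q:
    for q in num:
        process(num)
        process(26)
q = q + (num <= q)
if num > q:
    q = 10
else:
    log(q)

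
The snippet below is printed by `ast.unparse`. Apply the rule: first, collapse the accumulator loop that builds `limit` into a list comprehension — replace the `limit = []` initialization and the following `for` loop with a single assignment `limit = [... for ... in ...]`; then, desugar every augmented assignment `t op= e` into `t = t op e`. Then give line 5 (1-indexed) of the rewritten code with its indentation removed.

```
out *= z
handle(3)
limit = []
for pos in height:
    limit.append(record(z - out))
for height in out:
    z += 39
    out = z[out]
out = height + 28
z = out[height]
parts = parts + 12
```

z = z + 39

Transformed code:
out = out * z
handle(3)
limit = [record(z - out) for pos in height]
for height in out:
    z = z + 39
    out = z[out]
out = height + 28
z = out[height]
parts = parts + 12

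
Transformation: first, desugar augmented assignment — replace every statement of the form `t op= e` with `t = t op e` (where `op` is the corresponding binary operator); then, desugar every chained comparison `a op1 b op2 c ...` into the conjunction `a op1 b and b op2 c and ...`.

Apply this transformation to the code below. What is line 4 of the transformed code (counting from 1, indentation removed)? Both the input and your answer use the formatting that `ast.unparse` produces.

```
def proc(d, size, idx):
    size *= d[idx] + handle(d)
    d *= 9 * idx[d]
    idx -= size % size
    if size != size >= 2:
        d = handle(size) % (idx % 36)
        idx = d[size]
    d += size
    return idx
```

Transformed code:
def proc(d, size, idx):
    size = size * (d[idx] + handle(d))
    d = d * (9 * idx[d])
    idx = idx - size % size
    if size != size and size >= 2:
        d = handle(size) % (idx % 36)
        idx = d[size]
    d = d + size
    return idx

idx = idx - size % size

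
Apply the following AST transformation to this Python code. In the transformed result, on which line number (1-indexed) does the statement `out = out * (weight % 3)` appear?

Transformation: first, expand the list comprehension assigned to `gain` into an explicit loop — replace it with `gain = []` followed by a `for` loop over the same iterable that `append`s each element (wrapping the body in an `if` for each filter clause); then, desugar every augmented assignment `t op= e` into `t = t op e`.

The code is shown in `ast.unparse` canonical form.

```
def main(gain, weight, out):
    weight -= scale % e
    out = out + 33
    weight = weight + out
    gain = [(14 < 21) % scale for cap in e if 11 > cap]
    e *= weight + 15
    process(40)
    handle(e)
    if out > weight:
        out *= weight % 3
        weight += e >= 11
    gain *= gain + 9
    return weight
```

13

Transformed code:
def main(gain, weight, out):
    weight = weight - scale % e
    out = out + 33
    weight = weight + out
    gain = []
    for cap in e:
        if 11 > cap:
            gain.append((14 < 21) % scale)
    e = e * (weight + 15)
    process(40)
    handle(e)
    if out > weight:
        out = out * (weight % 3)
        weight = weight + (e >= 11)
    gain = gain * (gain + 9)
    return weight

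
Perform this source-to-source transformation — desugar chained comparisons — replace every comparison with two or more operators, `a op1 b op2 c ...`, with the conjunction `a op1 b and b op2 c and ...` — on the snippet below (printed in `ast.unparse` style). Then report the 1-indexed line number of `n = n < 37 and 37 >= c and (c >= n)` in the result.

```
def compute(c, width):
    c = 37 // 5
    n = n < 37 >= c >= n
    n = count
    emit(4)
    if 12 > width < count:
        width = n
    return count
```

Transformed code:
def compute(c, width):
    c = 37 // 5
    n = n < 37 and 37 >= c and (c >= n)
    n = count
    emit(4)
    if 12 > width and width < count:
        width = n
    return count

3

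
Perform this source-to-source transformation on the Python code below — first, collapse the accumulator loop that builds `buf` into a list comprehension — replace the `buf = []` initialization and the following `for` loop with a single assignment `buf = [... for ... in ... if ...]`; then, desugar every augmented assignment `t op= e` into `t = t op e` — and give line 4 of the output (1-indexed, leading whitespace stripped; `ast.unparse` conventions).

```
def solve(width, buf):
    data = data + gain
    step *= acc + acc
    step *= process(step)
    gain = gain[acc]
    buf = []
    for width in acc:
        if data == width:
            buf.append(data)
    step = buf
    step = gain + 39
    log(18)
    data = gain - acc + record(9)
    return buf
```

step = step * process(step)

Transformed code:
def solve(width, buf):
    data = data + gain
    step = step * (acc + acc)
    step = step * process(step)
    gain = gain[acc]
    buf = [data for width in acc if data == width]
    step = buf
    step = gain + 39
    log(18)
    data = gain - acc + record(9)
    return buf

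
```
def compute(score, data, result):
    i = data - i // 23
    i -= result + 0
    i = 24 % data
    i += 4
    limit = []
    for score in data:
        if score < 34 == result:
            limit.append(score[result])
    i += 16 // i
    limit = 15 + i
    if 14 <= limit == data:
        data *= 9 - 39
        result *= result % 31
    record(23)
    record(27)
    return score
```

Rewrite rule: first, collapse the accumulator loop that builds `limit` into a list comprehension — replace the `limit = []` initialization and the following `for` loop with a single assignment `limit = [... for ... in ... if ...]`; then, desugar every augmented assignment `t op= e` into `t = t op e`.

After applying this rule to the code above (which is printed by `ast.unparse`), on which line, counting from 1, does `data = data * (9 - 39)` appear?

10

Transformed code:
def compute(score, data, result):
    i = data - i // 23
    i = i - (result + 0)
    i = 24 % data
    i = i + 4
    limit = [score[result] for score in data if score < 34 == result]
    i = i + 16 // i
    limit = 15 + i
    if 14 <= limit == data:
        data = data * (9 - 39)
        result = result * (result % 31)
    record(23)
    record(27)
    return score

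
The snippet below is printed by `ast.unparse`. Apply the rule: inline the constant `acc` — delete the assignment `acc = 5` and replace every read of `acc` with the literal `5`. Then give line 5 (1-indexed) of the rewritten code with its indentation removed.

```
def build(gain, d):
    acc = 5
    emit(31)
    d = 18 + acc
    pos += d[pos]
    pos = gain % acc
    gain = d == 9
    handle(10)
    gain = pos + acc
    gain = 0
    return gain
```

pos = gain % 5

Transformed code:
def build(gain, d):
    emit(31)
    d = 18 + 5
    pos += d[pos]
    pos = gain % 5
    gain = d == 9
    handle(10)
    gain = pos + 5
    gain = 0
    return gain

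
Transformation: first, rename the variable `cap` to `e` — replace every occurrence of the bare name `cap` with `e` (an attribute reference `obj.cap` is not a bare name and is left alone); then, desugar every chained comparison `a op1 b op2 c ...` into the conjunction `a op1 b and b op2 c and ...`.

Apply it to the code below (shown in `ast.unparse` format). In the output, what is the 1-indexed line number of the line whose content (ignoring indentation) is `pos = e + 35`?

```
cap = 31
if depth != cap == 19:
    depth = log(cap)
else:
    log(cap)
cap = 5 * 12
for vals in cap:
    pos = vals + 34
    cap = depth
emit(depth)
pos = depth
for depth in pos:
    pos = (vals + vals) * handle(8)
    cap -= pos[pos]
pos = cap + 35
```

15

Transformed code:
e = 31
if depth != e and e == 19:
    depth = log(e)
else:
    log(e)
e = 5 * 12
for vals in e:
    pos = vals + 34
    e = depth
emit(depth)
pos = depth
for depth in pos:
    pos = (vals + vals) * handle(8)
    e -= pos[pos]
pos = e + 35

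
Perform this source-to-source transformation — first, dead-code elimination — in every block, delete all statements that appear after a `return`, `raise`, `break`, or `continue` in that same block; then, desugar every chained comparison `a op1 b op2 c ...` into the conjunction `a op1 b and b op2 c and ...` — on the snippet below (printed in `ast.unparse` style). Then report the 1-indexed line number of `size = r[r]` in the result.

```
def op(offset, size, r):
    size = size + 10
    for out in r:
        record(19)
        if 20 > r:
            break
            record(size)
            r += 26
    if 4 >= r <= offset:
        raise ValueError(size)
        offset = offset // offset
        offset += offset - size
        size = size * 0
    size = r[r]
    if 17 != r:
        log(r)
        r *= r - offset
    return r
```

Transformed code:
def op(offset, size, r):
    size = size + 10
    for out in r:
        record(19)
        if 20 > r:
            break
    if 4 >= r and r <= offset:
        raise ValueError(size)
    size = r[r]
    if 17 != r:
        log(r)
        r *= r - offset
    return r

9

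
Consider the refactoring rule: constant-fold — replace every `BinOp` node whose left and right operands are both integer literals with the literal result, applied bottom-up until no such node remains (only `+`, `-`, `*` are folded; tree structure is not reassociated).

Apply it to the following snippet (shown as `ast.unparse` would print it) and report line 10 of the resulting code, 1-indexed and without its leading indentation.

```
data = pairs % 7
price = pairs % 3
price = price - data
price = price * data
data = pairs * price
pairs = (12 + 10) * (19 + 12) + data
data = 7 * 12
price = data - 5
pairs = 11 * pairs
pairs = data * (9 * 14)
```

Transformed code:
data = pairs % 7
price = pairs % 3
price = price - data
price = price * data
data = pairs * price
pairs = 682 + data
data = 84
price = data - 5
pairs = 11 * pairs
pairs = data * 126

pairs = data * 126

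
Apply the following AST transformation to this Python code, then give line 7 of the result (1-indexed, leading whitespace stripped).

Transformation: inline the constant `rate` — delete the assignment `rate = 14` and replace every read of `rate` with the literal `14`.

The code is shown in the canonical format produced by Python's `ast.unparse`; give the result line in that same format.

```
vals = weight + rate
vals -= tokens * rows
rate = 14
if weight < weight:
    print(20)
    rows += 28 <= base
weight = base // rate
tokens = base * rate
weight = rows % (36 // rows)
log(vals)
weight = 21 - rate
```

tokens = base * 14

Transformed code:
vals = weight + 14
vals -= tokens * rows
if weight < weight:
    print(20)
    rows += 28 <= base
weight = base // 14
tokens = base * 14
weight = rows % (36 // rows)
log(vals)
weight = 21 - 14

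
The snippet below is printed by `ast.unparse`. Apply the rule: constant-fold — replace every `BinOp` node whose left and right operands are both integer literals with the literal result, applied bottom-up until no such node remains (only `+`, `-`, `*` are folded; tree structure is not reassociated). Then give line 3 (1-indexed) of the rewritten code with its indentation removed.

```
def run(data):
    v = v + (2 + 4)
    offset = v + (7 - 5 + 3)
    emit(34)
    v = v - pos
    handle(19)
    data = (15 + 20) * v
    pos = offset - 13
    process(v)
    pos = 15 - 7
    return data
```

Transformed code:
def run(data):
    v = v + 6
    offset = v + 5
    emit(34)
    v = v - pos
    handle(19)
    data = 35 * v
    pos = offset - 13
    process(v)
    pos = 8
    return data

offset = v + 5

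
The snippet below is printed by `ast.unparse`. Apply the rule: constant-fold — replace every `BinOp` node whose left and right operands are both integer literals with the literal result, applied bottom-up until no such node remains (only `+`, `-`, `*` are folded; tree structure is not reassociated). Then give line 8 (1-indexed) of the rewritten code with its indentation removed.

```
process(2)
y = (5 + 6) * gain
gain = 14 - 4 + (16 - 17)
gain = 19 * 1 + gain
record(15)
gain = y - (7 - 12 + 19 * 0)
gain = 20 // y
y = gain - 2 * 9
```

Transformed code:
process(2)
y = 11 * gain
gain = 9
gain = 19 + gain
record(15)
gain = y - -5
gain = 20 // y
y = gain - 18

y = gain - 18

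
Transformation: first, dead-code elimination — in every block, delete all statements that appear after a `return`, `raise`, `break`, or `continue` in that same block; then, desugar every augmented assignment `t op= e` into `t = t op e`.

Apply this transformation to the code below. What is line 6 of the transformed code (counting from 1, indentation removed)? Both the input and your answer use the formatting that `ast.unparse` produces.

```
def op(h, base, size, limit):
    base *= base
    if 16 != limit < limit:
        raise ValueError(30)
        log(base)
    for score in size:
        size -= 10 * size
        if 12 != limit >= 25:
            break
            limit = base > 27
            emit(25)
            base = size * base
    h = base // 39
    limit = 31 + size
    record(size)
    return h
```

size = size - 10 * size

Transformed code:
def op(h, base, size, limit):
    base = base * base
    if 16 != limit < limit:
        raise ValueError(30)
    for score in size:
        size = size - 10 * size
        if 12 != limit >= 25:
            break
    h = base // 39
    limit = 31 + size
    record(size)
    return h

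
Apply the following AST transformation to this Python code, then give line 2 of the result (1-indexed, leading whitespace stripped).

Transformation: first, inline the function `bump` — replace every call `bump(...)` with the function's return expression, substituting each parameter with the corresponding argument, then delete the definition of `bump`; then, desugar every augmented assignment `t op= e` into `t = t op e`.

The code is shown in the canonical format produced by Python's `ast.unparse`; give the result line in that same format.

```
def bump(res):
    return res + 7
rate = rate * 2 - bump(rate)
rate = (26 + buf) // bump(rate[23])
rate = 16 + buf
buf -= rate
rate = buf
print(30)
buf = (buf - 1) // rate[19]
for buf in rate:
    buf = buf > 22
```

rate = (26 + buf) // (rate[23] + 7)

Transformed code:
rate = rate * 2 - (rate + 7)
rate = (26 + buf) // (rate[23] + 7)
rate = 16 + buf
buf = buf - rate
rate = buf
print(30)
buf = (buf - 1) // rate[19]
for buf in rate:
    buf = buf > 22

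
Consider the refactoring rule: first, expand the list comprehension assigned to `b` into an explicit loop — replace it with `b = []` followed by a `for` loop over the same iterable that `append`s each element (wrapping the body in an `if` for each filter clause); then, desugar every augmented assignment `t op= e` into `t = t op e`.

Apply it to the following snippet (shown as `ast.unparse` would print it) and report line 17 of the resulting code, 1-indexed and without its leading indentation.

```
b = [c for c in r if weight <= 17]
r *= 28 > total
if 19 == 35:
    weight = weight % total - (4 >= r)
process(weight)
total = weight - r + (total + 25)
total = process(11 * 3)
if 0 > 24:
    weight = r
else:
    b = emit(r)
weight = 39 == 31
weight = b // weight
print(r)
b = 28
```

Transformed code:
b = []
for c in r:
    if weight <= 17:
        b.append(c)
r = r * (28 > total)
if 19 == 35:
    weight = weight % total - (4 >= r)
process(weight)
total = weight - r + (total + 25)
total = process(11 * 3)
if 0 > 24:
    weight = r
else:
    b = emit(r)
weight = 39 == 31
weight = b // weight
print(r)
b = 28

print(r)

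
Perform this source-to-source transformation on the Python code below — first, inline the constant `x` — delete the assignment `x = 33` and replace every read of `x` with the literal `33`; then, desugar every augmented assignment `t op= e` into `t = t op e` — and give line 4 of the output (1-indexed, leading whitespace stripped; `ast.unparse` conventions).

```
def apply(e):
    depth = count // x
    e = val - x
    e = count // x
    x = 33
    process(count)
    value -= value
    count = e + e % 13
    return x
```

e = count // 33

Transformed code:
def apply(e):
    depth = count // 33
    e = val - 33
    e = count // 33
    process(count)
    value = value - value
    count = e + e % 13
    return 33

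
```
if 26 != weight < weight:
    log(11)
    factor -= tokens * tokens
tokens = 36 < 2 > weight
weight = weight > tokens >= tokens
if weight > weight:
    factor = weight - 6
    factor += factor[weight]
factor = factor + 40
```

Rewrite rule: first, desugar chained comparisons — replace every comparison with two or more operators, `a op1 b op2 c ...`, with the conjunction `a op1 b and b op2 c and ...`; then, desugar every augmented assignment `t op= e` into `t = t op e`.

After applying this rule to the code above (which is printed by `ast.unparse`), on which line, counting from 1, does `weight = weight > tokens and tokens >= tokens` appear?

5

Transformed code:
if 26 != weight and weight < weight:
    log(11)
    factor = factor - tokens * tokens
tokens = 36 < 2 and 2 > weight
weight = weight > tokens and tokens >= tokens
if weight > weight:
    factor = weight - 6
    factor = factor + factor[weight]
factor = factor + 40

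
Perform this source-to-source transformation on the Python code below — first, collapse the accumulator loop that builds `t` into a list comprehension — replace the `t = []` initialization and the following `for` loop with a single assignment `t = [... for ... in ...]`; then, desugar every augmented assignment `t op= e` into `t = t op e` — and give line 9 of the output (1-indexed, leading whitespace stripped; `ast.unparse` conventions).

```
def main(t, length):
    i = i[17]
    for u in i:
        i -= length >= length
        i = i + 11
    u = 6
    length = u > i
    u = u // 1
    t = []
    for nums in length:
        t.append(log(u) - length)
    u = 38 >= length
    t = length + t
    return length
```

t = [log(u) - length for nums in length]

Transformed code:
def main(t, length):
    i = i[17]
    for u in i:
        i = i - (length >= length)
        i = i + 11
    u = 6
    length = u > i
    u = u // 1
    t = [log(u) - length for nums in length]
    u = 38 >= length
    t = length + t
    return length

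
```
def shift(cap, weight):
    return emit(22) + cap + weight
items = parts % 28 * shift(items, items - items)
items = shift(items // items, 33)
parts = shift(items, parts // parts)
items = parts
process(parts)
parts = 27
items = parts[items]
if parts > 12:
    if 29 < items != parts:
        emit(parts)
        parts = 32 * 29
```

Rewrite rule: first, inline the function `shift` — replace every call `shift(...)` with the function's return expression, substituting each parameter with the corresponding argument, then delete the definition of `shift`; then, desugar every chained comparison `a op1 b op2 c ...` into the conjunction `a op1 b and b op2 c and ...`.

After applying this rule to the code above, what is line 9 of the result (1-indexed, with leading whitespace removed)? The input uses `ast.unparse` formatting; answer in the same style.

Transformed code:
items = parts % 28 * (emit(22) + items + (items - items))
items = emit(22) + items // items + 33
parts = emit(22) + items + parts // parts
items = parts
process(parts)
parts = 27
items = parts[items]
if parts > 12:
    if 29 < items and items != parts:
        emit(parts)
        parts = 32 * 29

if 29 < items and items != parts:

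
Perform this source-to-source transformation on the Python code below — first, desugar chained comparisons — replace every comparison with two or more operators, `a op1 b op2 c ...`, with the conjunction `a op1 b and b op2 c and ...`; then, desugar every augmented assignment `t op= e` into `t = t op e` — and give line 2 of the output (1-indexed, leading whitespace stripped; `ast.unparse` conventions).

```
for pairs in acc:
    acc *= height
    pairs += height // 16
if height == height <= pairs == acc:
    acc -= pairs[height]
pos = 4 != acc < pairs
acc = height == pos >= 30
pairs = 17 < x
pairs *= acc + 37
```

acc = acc * height

Transformed code:
for pairs in acc:
    acc = acc * height
    pairs = pairs + height // 16
if height == height and height <= pairs and (pairs == acc):
    acc = acc - pairs[height]
pos = 4 != acc and acc < pairs
acc = height == pos and pos >= 30
pairs = 17 < x
pairs = pairs * (acc + 37)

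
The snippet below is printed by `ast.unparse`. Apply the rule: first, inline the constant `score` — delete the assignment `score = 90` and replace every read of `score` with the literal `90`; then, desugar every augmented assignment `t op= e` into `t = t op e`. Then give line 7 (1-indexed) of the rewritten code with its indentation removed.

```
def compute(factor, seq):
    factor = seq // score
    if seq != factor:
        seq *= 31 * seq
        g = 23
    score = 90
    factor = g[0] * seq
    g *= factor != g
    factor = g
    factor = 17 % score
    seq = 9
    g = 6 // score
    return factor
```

g = g * (factor != g)

Transformed code:
def compute(factor, seq):
    factor = seq // 90
    if seq != factor:
        seq = seq * (31 * seq)
        g = 23
    factor = g[0] * seq
    g = g * (factor != g)
    factor = g
    factor = 17 % 90
    seq = 9
    g = 6 // 90
    return factor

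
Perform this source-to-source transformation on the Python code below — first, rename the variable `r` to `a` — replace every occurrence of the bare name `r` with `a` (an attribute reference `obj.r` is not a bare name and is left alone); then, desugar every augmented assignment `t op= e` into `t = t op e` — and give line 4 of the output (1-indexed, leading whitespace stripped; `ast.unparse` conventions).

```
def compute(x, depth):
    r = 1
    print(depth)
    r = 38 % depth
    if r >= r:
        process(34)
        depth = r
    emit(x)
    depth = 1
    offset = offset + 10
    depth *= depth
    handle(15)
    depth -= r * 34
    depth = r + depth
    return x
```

Transformed code:
def compute(x, depth):
    a = 1
    print(depth)
    a = 38 % depth
    if a >= a:
        process(34)
        depth = a
    emit(x)
    depth = 1
    offset = offset + 10
    depth = depth * depth
    handle(15)
    depth = depth - a * 34
    depth = a + depth
    return x

a = 38 % depth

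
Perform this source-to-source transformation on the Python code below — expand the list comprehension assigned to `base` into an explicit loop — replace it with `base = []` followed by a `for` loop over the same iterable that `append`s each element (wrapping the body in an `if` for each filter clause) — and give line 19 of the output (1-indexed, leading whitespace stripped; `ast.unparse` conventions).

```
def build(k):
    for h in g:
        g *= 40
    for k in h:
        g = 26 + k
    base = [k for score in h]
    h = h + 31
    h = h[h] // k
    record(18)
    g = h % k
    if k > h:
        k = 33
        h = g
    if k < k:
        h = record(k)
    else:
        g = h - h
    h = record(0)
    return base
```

Transformed code:
def build(k):
    for h in g:
        g *= 40
    for k in h:
        g = 26 + k
    base = []
    for score in h:
        base.append(k)
    h = h + 31
    h = h[h] // k
    record(18)
    g = h % k
    if k > h:
        k = 33
        h = g
    if k < k:
        h = record(k)
    else:
        g = h - h
    h = record(0)
    return base

g = h - h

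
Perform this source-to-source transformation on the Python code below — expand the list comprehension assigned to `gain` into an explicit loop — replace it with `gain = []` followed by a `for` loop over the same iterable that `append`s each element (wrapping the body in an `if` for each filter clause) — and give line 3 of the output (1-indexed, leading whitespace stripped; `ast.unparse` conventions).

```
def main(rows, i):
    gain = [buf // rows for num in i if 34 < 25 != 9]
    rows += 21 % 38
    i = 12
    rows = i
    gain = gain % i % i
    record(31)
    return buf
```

Transformed code:
def main(rows, i):
    gain = []
    for num in i:
        if 34 < 25 != 9:
            gain.append(buf // rows)
    rows += 21 % 38
    i = 12
    rows = i
    gain = gain % i % i
    record(31)
    return buf

for num in i:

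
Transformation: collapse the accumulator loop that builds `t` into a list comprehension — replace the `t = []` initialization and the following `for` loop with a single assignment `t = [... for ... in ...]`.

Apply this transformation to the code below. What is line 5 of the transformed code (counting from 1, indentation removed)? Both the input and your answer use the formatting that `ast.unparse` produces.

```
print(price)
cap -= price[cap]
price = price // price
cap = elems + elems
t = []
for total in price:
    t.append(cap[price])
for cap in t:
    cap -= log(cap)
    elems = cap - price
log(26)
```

t = [cap[price] for total in price]

Transformed code:
print(price)
cap -= price[cap]
price = price // price
cap = elems + elems
t = [cap[price] for total in price]
for cap in t:
    cap -= log(cap)
    elems = cap - price
log(26)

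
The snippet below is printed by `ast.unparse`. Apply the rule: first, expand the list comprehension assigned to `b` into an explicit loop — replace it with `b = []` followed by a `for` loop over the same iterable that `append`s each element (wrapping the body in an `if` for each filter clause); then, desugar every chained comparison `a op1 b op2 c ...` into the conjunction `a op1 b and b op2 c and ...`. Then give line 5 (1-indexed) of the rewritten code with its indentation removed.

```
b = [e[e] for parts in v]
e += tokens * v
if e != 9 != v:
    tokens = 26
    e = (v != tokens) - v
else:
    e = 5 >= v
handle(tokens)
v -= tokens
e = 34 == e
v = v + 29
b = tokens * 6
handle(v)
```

if e != 9 and 9 != v:

Transformed code:
b = []
for parts in v:
    b.append(e[e])
e += tokens * v
if e != 9 and 9 != v:
    tokens = 26
    e = (v != tokens) - v
else:
    e = 5 >= v
handle(tokens)
v -= tokens
e = 34 == e
v = v + 29
b = tokens * 6
handle(v)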